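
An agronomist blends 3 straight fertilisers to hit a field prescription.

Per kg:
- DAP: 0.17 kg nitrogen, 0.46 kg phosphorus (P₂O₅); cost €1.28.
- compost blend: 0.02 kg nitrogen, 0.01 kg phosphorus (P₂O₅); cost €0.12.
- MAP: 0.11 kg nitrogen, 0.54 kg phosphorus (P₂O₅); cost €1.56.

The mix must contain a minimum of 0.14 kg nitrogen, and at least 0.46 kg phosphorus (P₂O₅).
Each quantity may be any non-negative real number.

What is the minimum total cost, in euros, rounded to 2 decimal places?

€1.28

Let x1 = kg of DAP, x2 = kg of compost blend, x3 = kg of MAP.
Minimize 1.28x1 + 0.12x2 + 1.56x3 with:
  0.17x1 + 0.02x2 + 0.11x3 ≥ 0.14   (nitrogen)
  0.46x1 + 0.01x2 + 0.54x3 ≥ 0.46   (phosphorus (P₂O₅))
  x1, x2, x3 ≥ 0.
The optimal basis is {DAP}; compost blend, MAP drop out. Binding constraint: phosphorus (P₂O₅).
So DAP = 1 kg.
Cost = 1.28·1 = 1.2800.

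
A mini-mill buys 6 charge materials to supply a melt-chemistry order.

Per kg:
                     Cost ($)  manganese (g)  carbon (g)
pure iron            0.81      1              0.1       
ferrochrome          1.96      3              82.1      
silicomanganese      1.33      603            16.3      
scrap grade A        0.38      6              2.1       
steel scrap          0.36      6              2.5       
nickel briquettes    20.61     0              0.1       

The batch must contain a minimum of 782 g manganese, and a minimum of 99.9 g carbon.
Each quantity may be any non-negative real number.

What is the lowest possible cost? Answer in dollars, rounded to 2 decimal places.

Let x1 = kg of pure iron, x2 = kg of ferrochrome, x3 = kg of silicomanganese, x4 = kg of scrap grade A, x5 = kg of steel scrap, x6 = kg of nickel briquettes.
Minimize 0.81x1 + 1.96x2 + 1.33x3 + 0.38x4 + 0.36x5 + 20.61x6 with:
  1x1 + 3x2 + 603x3 + 6x4 + 6x5 ≥ 782   (manganese)
  0.1x1 + 82.1x2 + 16.3x3 + 2.1x4 + 2.5x5 + 0.1x6 ≥ 99.9   (carbon)
  x1, x2, x3, x4, x5, x6 ≥ 0.
The cheapest feasible vertex uses only ferrochrome, silicomanganese; pure iron, scrap grade A, steel scrap, nickel briquettes are not used. The manganese and carbon requirements are met with equality.
Solving gives x2 = 0.9603, x3 = 1.292.
Hence cost = 1.96·0.9603 + 1.33·1.292 = $3.6005.

$3.60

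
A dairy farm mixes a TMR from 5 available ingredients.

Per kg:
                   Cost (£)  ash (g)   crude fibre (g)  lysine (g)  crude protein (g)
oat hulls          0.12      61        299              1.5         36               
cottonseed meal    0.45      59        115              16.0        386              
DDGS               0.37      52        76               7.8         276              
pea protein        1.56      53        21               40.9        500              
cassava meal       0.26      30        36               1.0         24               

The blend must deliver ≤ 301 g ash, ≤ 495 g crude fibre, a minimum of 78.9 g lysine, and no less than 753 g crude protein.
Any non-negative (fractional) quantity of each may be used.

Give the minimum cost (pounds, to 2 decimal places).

Treat it as an LP. Let x1 = kg of oat hulls, x2 = kg of cottonseed meal, x3 = kg of DDGS, x4 = kg of pea protein, x5 = kg of cassava meal.
Minimise 0.12x1 + 0.45x2 + 0.37x3 + 1.56x4 + 0.26x5 s.t.:
  61x1 + 59x2 + 52x3 + 53x4 + 30x5 ≤ 301   (ash)
  299x1 + 115x2 + 76x3 + 21x4 + 36x5 ≤ 495   (crude fibre)
  1.5x1 + 16x2 + 7.8x3 + 40.9x4 + 1x5 ≥ 78.9   (lysine)
  36x1 + 386x2 + 276x3 + 500x4 + 24x5 ≥ 753   (crude protein)
  x1, x2, x3, x4, x5 ≥ 0.
The cheapest feasible vertex uses only cottonseed meal, pea protein; oat hulls, DDGS, cassava meal are not used. The crude fibre and lysine requirements are met with equality.
Optimal quantities: cottonseed meal = 4.256 kg, pea protein = 0.2641 kg.
Hence cost = 0.45·4.256 + 1.56·0.2641 = £2.3272.

£2.33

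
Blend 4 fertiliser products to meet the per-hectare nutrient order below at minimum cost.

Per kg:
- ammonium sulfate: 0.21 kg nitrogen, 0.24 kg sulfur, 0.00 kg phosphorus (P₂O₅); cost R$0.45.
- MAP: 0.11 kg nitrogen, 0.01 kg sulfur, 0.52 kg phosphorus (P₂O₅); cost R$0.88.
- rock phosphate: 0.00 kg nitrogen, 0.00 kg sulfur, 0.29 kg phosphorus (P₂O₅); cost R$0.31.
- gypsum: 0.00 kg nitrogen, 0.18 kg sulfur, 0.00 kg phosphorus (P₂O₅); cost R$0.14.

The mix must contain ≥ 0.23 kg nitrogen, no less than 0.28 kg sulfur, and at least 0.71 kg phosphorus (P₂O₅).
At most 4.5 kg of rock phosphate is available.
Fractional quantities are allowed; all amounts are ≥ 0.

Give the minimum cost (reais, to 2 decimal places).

Set it up as a linear program. Let x1 = kg of ammonium sulfate, x2 = kg of MAP, x3 = kg of rock phosphate, x4 = kg of gypsum.
Minimise 0.45x1 + 0.88x2 + 0.31x3 + 0.14x4 s.t.:
  0.21x1 + 0.11x2 ≥ 0.23   (nitrogen)
  0.24x1 + 0.01x2 + 0.18x4 ≥ 0.28   (sulfur)
  0.52x2 + 0.29x3 ≥ 0.71   (phosphorus (P₂O₅))
  x3 ≤ 4.5
  x1, x2, x3, x4 ≥ 0.
The cheapest feasible vertex uses only ammonium sulfate, rock phosphate, gypsum; MAP is not used. Binding constraints: nitrogen, sulfur, phosphorus (P₂O₅).
Solving gives x1 = 1.0952, x3 = 2.4483, x4 = 0.095238.
Cost = 0.45·1.0952 + 0.31·2.4483 + 0.14·0.095238 = 1.2651.

R$1.27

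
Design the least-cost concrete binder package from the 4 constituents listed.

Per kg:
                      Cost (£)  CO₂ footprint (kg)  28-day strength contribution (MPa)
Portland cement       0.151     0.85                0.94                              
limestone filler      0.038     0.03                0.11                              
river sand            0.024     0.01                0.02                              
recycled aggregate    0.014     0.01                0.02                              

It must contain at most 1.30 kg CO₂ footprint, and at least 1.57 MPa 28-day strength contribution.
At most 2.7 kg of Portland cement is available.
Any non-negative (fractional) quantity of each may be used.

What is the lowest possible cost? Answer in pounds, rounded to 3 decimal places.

This is a linear program. Let x1 = kg of Portland cement, x2 = kg of limestone filler, x3 = kg of river sand, x4 = kg of recycled aggregate.
Minimize 0.151x1 + 0.038x2 + 0.024x3 + 0.014x4 with:
  0.85x1 + 0.03x2 + 0.01x3 + 0.01x4 ≤ 1.3   (CO₂ footprint)
  0.94x1 + 0.11x2 + 0.02x3 + 0.02x4 ≥ 1.57   (28-day strength contribution)
  x1 ≤ 2.7
  x1, x2, x3, x4 ≥ 0.
The minimum-cost mix takes nothing from river sand, recycled aggregate — only Portland cement, limestone filler. Binding constraints: CO₂ footprint and 28-day strength contribution.
Solving gives x1 = 1.469, x2 = 1.723.
Total cost: 0.151·1.469 + 0.038·1.723 = 0.28729.

£0.287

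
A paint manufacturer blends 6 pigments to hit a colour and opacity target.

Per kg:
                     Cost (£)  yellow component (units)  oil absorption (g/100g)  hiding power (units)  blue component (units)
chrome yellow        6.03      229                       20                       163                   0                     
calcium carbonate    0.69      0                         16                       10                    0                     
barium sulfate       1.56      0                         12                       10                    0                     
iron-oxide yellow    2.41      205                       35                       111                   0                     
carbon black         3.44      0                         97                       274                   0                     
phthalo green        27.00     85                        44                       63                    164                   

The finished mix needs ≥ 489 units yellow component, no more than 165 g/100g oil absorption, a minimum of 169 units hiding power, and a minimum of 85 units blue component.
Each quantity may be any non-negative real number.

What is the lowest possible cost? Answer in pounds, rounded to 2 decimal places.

£19.22

Let x1 = kg of chrome yellow, x2 = kg of calcium carbonate, x3 = kg of barium sulfate, x4 = kg of iron-oxide yellow, x5 = kg of carbon black, x6 = kg of phthalo green.
Minimise 6.03x1 + 0.69x2 + 1.56x3 + 2.41x4 + 3.44x5 + 27x6 subject to:
  229x1 + 205x4 + 85x6 ≥ 489   (yellow component)
  20x1 + 16x2 + 12x3 + 35x4 + 97x5 + 44x6 ≤ 165   (oil absorption)
  163x1 + 10x2 + 10x3 + 111x4 + 274x5 + 63x6 ≥ 169   (hiding power)
  164x6 ≥ 85   (blue component)
  x1, x2, x3, x4, x5, x6 ≥ 0.
The cheapest feasible vertex uses only iron-oxide yellow, phthalo green; chrome yellow, calcium carbonate, barium sulfate, carbon black are not used. The yellow component and blue component requirements are met with equality.
Optimal quantities: iron-oxide yellow = 2.17 kg, phthalo green = 0.5183 kg.
Cost = 2.41·2.17 + 27·0.5183 = 19.2238.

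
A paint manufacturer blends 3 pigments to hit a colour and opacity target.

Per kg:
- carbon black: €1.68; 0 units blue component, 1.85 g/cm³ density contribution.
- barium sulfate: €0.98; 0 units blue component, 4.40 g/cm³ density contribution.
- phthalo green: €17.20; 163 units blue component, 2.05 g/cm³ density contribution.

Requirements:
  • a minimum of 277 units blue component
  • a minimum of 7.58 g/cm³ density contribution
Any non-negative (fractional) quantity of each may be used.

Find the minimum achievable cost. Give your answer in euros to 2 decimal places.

€30.14

Treat it as an LP. Let x1 = kg of carbon black, x2 = kg of barium sulfate, x3 = kg of phthalo green.
Minimize 1.68x1 + 0.98x2 + 17.2x3 s.t.:
  163x3 ≥ 277   (blue component)
  1.85x1 + 4.4x2 + 2.05x3 ≥ 7.58   (density contribution)
  x1, x2, x3 ≥ 0.
The optimal basis is {barium sulfate, phthalo green}; carbon black drops out. Binding constraints: blue component and density contribution.
Optimal quantities: barium sulfate = 0.931 kg, phthalo green = 1.699 kg.
Total cost: 0.98·0.931 + 17.2·1.699 = 30.1352.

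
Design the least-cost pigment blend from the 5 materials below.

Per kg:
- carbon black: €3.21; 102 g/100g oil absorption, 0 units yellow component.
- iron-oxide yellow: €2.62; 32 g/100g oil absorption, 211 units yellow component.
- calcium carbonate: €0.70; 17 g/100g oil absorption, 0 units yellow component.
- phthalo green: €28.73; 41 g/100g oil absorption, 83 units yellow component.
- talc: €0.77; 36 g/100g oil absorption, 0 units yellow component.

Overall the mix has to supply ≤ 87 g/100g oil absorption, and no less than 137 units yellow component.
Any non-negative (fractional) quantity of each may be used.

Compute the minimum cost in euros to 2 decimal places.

Treat it as an LP. Let x1 = kg of carbon black, x2 = kg of iron-oxide yellow, x3 = kg of calcium carbonate, x4 = kg of phthalo green, x5 = kg of talc.
Minimise 3.21x1 + 2.62x2 + 0.7x3 + 28.73x4 + 0.77x5 subject to:
  102x1 + 32x2 + 17x3 + 41x4 + 36x5 ≤ 87   (oil absorption)
  211x2 + 83x4 ≥ 137   (yellow component)
  x1, x2, x3, x4, x5 ≥ 0.
The cheapest feasible vertex uses only iron-oxide yellow; carbon black, calcium carbonate, phthalo green, talc are not used. Binding constraint: yellow component.
That vertex is x2 = 0.6493.
Objective = 2.62·0.6493 = 1.7012.

€1.70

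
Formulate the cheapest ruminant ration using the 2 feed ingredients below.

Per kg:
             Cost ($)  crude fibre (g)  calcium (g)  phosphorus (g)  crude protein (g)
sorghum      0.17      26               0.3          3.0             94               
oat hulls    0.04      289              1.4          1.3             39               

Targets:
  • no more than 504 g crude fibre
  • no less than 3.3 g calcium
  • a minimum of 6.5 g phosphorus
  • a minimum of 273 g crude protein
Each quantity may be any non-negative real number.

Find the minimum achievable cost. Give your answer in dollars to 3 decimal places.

Let x1 = kg of sorghum, x2 = kg of oat hulls.
Minimise 0.17x1 + 0.04x2 s.t.:
  26x1 + 289x2 ≤ 504   (crude fibre)
  0.3x1 + 1.4x2 ≥ 3.3   (calcium)
  3x1 + 1.3x2 ≥ 6.5   (phosphorus)
  94x1 + 39x2 ≥ 273   (crude protein)
  x1, x2 ≥ 0.
Both inputs are positive at the optimum. The crude fibre and calcium requirements are met with equality.
So sorghum = 4.9324 kg, oat hulls = 1.3002 kg.
Total cost: 0.17·4.9324 + 0.04·1.3002 = 0.89052.

$0.891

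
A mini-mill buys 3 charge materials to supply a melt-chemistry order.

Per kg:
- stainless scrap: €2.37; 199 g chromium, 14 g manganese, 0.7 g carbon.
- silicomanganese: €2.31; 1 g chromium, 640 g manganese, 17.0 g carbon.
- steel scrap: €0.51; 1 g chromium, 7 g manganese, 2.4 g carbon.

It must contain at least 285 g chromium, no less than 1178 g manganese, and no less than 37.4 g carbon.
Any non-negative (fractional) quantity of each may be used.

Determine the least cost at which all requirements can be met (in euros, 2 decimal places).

€8.32

Set it up as a linear program. Let x1 = kg of stainless scrap, x2 = kg of silicomanganese, x3 = kg of steel scrap.
min 2.37x1 + 2.31x2 + 0.51x3 subject to:
  199x1 + 1x2 + 1x3 ≥ 285   (chromium)
  14x1 + 640x2 + 7x3 ≥ 1178   (manganese)
  0.7x1 + 17x2 + 2.4x3 ≥ 37.4   (carbon)
  x1, x2, x3 ≥ 0.
The minimum-cost mix takes nothing from steel scrap — only stainless scrap, silicomanganese. The chromium and carbon requirements are met with equality.
Solving gives x1 = 1.4214, x2 = 2.1415.
Hence cost = 2.37·1.4214 + 2.31·2.1415 = €8.3156.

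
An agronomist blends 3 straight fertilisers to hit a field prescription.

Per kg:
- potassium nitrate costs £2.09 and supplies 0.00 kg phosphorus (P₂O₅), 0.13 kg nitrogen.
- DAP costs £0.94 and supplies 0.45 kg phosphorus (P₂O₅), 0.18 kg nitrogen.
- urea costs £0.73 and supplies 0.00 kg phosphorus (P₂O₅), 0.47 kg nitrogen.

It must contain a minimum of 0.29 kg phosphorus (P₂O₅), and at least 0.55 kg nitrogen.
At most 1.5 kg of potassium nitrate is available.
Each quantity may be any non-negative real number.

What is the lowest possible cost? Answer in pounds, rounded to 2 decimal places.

Set it up as a linear program. Let x1 = kg of potassium nitrate, x2 = kg of DAP, x3 = kg of urea.
Minimize 2.09x1 + 0.94x2 + 0.73x3 s.t.:
  0.45x2 ≥ 0.29   (phosphorus (P₂O₅))
  0.13x1 + 0.18x2 + 0.47x3 ≥ 0.55   (nitrogen)
  x1 ≤ 1.5
  x1, x2, x3 ≥ 0.
The cheapest feasible vertex uses only DAP, urea; potassium nitrate is not used. There the phosphorus (P₂O₅) and nitrogen constraints are tight.
That vertex is x2 = 0.6444, x3 = 0.9234.
Objective = 0.94·0.6444 + 0.73·0.9234 = 1.2798.

£1.28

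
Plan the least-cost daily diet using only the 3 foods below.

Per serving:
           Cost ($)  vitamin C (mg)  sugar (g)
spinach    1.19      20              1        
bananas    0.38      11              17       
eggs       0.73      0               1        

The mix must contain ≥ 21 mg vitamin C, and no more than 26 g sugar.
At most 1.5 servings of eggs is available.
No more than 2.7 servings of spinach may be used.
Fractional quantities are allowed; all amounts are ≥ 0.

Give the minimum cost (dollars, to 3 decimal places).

$0.833

Let x1 = servings of spinach, x2 = servings of bananas, x3 = servings of eggs.
min 1.19x1 + 0.38x2 + 0.73x3 s.t.:
  20x1 + 11x2 ≥ 21   (vitamin C)
  1x1 + 17x2 + 1x3 ≤ 26   (sugar)
  x3 ≤ 1.5
  x1 ≤ 2.7
  x1, x2, x3 ≥ 0.
At the optimum only spinach, bananas are positive (eggs = 0). There the vitamin C and sugar constraints are tight.
Solving gives x1 = 0.2158, x2 = 1.517.
Total cost: 1.19·0.2158 + 0.38·1.517 = 0.83326.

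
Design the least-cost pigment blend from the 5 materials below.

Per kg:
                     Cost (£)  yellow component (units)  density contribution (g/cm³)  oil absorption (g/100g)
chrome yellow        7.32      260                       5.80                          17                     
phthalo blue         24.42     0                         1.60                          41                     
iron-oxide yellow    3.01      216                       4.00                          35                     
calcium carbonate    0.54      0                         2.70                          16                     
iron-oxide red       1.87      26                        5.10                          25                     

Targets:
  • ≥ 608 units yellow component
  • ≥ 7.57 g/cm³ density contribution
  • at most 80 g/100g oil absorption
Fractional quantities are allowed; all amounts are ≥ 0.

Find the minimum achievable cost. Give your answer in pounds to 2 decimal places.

This is a linear program. Let x1 = kg of chrome yellow, x2 = kg of phthalo blue, x3 = kg of iron-oxide yellow, x4 = kg of calcium carbonate, x5 = kg of iron-oxide red.
min 7.32x1 + 24.42x2 + 3.01x3 + 0.54x4 + 1.87x5 s.t.:
  260x1 + 216x3 + 26x5 ≥ 608   (yellow component)
  5.8x1 + 1.6x2 + 4x3 + 2.7x4 + 5.1x5 ≥ 7.57   (density contribution)
  17x1 + 41x2 + 35x3 + 16x4 + 25x5 ≤ 80   (oil absorption)
  x1, x2, x3, x4, x5 ≥ 0.
At the optimum only chrome yellow, iron-oxide yellow are positive (phthalo blue, calcium carbonate, iron-oxide red = 0). The yellow component and oil absorption requirements are met with equality.
So chrome yellow = 0.7369 kg, iron-oxide yellow = 1.928 kg.
Total cost: 7.32·0.7369 + 3.01·1.928 = 11.1974.

£11.20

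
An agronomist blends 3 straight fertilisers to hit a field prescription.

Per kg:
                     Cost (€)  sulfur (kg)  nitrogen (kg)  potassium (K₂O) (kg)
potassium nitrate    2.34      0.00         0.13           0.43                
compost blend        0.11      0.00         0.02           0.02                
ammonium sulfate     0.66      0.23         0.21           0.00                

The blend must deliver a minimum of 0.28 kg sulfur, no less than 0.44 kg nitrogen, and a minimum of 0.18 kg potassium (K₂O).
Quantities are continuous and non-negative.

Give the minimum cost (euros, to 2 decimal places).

Let x1 = kg of potassium nitrate, x2 = kg of compost blend, x3 = kg of ammonium sulfate.
Minimise 2.34x1 + 0.11x2 + 0.66x3 s.t.:
  0.23x3 ≥ 0.28   (sulfur)
  0.13x1 + 0.02x2 + 0.21x3 ≥ 0.44   (nitrogen)
  0.43x1 + 0.02x2 ≥ 0.18   (potassium (K₂O))
  x1, x2, x3 ≥ 0.
The optimal basis is {compost blend, ammonium sulfate}; potassium nitrate drops out. Binding constraints: nitrogen and potassium (K₂O).
Optimal quantities: compost blend = 9 kg, ammonium sulfate = 1.238 kg.
Cost = 0.11·9 + 0.66·1.238 = 1.8071.

€1.81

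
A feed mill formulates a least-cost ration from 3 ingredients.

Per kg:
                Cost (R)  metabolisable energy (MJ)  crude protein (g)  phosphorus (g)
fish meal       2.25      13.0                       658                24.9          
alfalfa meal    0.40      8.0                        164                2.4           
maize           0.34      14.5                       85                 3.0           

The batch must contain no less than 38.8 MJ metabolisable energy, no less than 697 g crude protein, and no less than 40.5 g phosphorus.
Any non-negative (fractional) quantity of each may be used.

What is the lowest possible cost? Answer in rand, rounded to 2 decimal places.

R3.75

This is a linear program. Let x1 = kg of fish meal, x2 = kg of alfalfa meal, x3 = kg of maize.
Minimize 2.25x1 + 0.4x2 + 0.34x3 s.t.:
  13x1 + 8x2 + 14.5x3 ≥ 38.8   (metabolisable energy)
  658x1 + 164x2 + 85x3 ≥ 697   (crude protein)
  24.9x1 + 2.4x2 + 3x3 ≥ 40.5   (phosphorus)
  x1, x2, x3 ≥ 0.
The optimal basis is {fish meal, maize}; alfalfa meal drops out. There the metabolisable energy and phosphorus constraints are tight.
So fish meal = 1.462 kg, maize = 1.365 kg.
Total cost: 2.25·1.462 + 0.34·1.365 = 3.7536.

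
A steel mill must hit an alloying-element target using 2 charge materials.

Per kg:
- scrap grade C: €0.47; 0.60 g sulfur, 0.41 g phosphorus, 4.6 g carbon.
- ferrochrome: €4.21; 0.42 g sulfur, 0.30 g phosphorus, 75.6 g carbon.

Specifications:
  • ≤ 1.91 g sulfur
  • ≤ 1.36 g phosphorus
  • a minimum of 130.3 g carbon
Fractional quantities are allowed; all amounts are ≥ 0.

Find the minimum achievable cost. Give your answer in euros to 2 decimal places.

€7.26

Let x1 = kg of scrap grade C, x2 = kg of ferrochrome.
Minimise 0.47x1 + 4.21x2 with:
  0.6x1 + 0.42x2 ≤ 1.91   (sulfur)
  0.41x1 + 0.3x2 ≤ 1.36   (phosphorus)
  4.6x1 + 75.6x2 ≥ 130.3   (carbon)
  x1, x2 ≥ 0.
At the optimum only ferrochrome is positive (scrap grade C = 0). There the carbon constraint is tight.
So ferrochrome = 1.724 kg.
Hence cost = 4.21·1.724 = €7.2580.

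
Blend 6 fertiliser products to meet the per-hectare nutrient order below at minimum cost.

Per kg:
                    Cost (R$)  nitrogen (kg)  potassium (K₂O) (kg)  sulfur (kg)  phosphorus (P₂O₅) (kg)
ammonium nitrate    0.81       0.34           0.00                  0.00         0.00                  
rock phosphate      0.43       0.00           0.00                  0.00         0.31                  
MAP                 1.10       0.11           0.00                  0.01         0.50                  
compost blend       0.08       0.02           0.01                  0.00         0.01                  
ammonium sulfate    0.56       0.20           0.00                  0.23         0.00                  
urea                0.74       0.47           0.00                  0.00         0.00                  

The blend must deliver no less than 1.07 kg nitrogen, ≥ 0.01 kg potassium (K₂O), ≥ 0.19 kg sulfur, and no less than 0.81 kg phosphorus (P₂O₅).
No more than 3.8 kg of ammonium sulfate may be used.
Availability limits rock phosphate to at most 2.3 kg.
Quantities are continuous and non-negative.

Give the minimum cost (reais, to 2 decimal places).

R$3.08

Let x1 = kg of ammonium nitrate, x2 = kg of rock phosphate, x3 = kg of MAP, x4 = kg of compost blend, x5 = kg of ammonium sulfate, x6 = kg of urea.
Minimise 0.81x1 + 0.43x2 + 1.1x3 + 0.08x4 + 0.56x5 + 0.74x6 s.t.:
  0.34x1 + 0.11x3 + 0.02x4 + 0.2x5 + 0.47x6 ≥ 1.07   (nitrogen)
  0.01x4 ≥ 0.01   (potassium (K₂O))
  0.01x3 + 0.23x5 ≥ 0.19   (sulfur)
  0.31x2 + 0.5x3 + 0.01x4 ≥ 0.81   (phosphorus (P₂O₅))
  x5 ≤ 3.8
  x2 ≤ 2.3
  x1, x2, x3, x4, x5, x6 ≥ 0.
The optimal basis is {rock phosphate, MAP, compost blend, ammonium sulfate, urea}; ammonium nitrate drops out. The nitrogen, potassium (K₂O), sulfur, phosphorus (P₂O₅), the rock phosphate cap requirements are met with equality.
Optimal quantities: rock phosphate = 2.3 kg, MAP = 0.174 kg, compost blend = 1 kg, ammonium sulfate = 0.8185 kg, urea = 1.845 kg.
Objective = 0.43·2.3 + 1.1·0.174 + 0.08·1 + 0.56·0.8185 + 0.74·1.845 = 3.0841.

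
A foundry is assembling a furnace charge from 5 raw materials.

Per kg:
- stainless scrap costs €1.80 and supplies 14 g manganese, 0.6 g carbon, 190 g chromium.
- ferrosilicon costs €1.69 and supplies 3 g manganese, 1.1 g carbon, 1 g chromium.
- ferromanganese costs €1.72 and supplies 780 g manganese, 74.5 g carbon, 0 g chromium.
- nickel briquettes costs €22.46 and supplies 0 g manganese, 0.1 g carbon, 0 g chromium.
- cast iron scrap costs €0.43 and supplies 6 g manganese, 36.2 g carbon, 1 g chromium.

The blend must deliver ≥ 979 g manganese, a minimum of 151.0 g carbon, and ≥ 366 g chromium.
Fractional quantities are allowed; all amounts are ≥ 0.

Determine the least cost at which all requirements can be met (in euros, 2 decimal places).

€6.24

Let x1 = kg of stainless scrap, x2 = kg of ferrosilicon, x3 = kg of ferromanganese, x4 = kg of nickel briquettes, x5 = kg of cast iron scrap.
Minimize 1.8x1 + 1.69x2 + 1.72x3 + 22.46x4 + 0.43x5 with:
  14x1 + 3x2 + 780x3 + 6x5 ≥ 979   (manganese)
  0.6x1 + 1.1x2 + 74.5x3 + 0.1x4 + 36.2x5 ≥ 151   (carbon)
  190x1 + 1x2 + 1x5 ≥ 366   (chromium)
  x1, x2, x3, x4, x5 ≥ 0.
The minimum-cost mix takes nothing from ferrosilicon, nickel briquettes — only stainless scrap, ferromanganese, cast iron scrap. The manganese, carbon, chromium requirements are met with equality.
So stainless scrap = 1.918 kg, ferromanganese = 1.208 kg, cast iron scrap = 1.653 kg.
Objective = 1.8·1.918 + 1.72·1.208 + 0.43·1.653 = 6.2410.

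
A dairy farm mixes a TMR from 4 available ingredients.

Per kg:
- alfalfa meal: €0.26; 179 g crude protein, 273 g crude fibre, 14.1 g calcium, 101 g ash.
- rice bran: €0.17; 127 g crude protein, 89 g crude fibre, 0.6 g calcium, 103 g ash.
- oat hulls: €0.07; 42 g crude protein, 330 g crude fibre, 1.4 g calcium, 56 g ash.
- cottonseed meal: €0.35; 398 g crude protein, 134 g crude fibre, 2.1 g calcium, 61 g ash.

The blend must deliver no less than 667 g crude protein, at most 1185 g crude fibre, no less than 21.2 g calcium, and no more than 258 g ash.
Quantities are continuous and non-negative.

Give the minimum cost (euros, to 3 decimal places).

This is a linear program. Let x1 = kg of alfalfa meal, x2 = kg of rice bran, x3 = kg of oat hulls, x4 = kg of cottonseed meal.
min 0.26x1 + 0.17x2 + 0.07x3 + 0.35x4 s.t.:
  179x1 + 127x2 + 42x3 + 398x4 ≥ 667   (crude protein)
  273x1 + 89x2 + 330x3 + 134x4 ≤ 1185   (crude fibre)
  14.1x1 + 0.6x2 + 1.4x3 + 2.1x4 ≥ 21.2   (calcium)
  101x1 + 103x2 + 56x3 + 61x4 ≤ 258   (ash)
  x1, x2, x3, x4 ≥ 0.
The optimal basis is {alfalfa meal, cottonseed meal}; rice bran, oat hulls drop out. Binding constraints: crude protein and calcium.
That vertex is x1 = 1.344, x4 = 1.071.
Total cost: 0.26·1.344 + 0.35·1.071 = 0.72429.

€0.724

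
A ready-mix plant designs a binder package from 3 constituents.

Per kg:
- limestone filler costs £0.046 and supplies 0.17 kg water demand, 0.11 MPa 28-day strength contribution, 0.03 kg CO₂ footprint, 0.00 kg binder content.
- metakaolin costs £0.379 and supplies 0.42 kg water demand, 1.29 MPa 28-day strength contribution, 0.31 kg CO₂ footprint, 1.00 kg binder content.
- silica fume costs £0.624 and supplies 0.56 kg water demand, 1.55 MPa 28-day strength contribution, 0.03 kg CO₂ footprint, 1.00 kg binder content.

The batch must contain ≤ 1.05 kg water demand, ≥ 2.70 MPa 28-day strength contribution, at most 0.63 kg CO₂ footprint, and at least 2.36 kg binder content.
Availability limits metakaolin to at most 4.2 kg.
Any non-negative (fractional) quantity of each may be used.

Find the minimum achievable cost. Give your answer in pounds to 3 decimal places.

£0.983

Set it up as a linear program. Let x1 = kg of limestone filler, x2 = kg of metakaolin, x3 = kg of silica fume.
Minimize 0.046x1 + 0.379x2 + 0.624x3 subject to:
  0.17x1 + 0.42x2 + 0.56x3 ≤ 1.05   (water demand)
  0.11x1 + 1.29x2 + 1.55x3 ≥ 2.7   (28-day strength contribution)
  0.03x1 + 0.31x2 + 0.03x3 ≤ 0.63   (CO₂ footprint)
  1x2 + 1x3 ≥ 2.36   (binder content)
  x2 ≤ 4.2
  x1, x2, x3 ≥ 0.
The optimal basis is {metakaolin, silica fume}; limestone filler drops out. Binding constraints: CO₂ footprint and binder content.
That vertex is x2 = 1.997, x3 = 0.3629.
Cost = 0.379·1.997 + 0.624·0.3629 = 0.98331.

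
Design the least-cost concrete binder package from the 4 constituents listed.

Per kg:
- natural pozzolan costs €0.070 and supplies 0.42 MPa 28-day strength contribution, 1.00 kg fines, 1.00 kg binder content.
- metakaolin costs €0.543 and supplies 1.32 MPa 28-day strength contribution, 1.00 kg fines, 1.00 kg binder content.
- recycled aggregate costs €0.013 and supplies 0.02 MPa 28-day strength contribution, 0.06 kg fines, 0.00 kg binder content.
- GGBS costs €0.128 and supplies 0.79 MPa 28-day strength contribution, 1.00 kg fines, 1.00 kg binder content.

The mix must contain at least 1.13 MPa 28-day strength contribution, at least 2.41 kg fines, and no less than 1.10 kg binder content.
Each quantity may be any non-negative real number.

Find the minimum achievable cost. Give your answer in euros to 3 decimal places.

Let x1 = kg of natural pozzolan, x2 = kg of metakaolin, x3 = kg of recycled aggregate, x4 = kg of GGBS.
min 0.07x1 + 0.543x2 + 0.013x3 + 0.128x4 with:
  0.42x1 + 1.32x2 + 0.02x3 + 0.79x4 ≥ 1.13   (28-day strength contribution)
  1x1 + 1x2 + 0.06x3 + 1x4 ≥ 2.41   (fines)
  1x1 + 1x2 + 1x4 ≥ 1.1   (binder content)
  x1, x2, x3, x4 ≥ 0.
The cheapest feasible vertex uses only natural pozzolan, GGBS; metakaolin, recycled aggregate are not used. There the 28-day strength contribution and fines constraints are tight.
Solving gives x1 = 2.092, x4 = 0.3184.
Cost = 0.07·2.092 + 0.128·0.3184 = 0.18720.

€0.187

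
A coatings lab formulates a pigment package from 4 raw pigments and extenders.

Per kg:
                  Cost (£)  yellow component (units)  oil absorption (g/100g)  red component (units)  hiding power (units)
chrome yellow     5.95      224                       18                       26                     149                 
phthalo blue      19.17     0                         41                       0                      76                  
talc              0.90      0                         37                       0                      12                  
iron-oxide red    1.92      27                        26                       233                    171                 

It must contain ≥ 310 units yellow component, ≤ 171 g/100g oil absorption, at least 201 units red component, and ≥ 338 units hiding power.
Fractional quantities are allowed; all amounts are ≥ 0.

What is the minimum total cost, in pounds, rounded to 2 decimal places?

This is a linear program. Let x1 = kg of chrome yellow, x2 = kg of phthalo blue, x3 = kg of talc, x4 = kg of iron-oxide red.
Minimise 5.95x1 + 19.17x2 + 0.9x3 + 1.92x4 with:
  224x1 + 27x4 ≥ 310   (yellow component)
  18x1 + 41x2 + 37x3 + 26x4 ≤ 171   (oil absorption)
  26x1 + 233x4 ≥ 201   (red component)
  149x1 + 76x2 + 12x3 + 171x4 ≥ 338   (hiding power)
  x1, x2, x3, x4 ≥ 0.
The minimum-cost mix takes nothing from phthalo blue, talc — only chrome yellow, iron-oxide red. The yellow component and hiding power requirements are met with equality.
Solving gives x1 = 1.28, x4 = 0.8612.
Cost = 5.95·1.28 + 1.92·0.8612 = 9.2695.

£9.27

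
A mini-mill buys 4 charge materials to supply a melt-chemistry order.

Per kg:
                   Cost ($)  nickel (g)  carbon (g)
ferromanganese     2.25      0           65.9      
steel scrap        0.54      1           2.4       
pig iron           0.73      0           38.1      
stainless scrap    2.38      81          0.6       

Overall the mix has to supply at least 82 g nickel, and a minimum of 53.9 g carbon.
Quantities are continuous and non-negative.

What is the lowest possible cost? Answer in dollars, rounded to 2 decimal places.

This is a linear program. Let x1 = kg of ferromanganese, x2 = kg of steel scrap, x3 = kg of pig iron, x4 = kg of stainless scrap.
Minimize 2.25x1 + 0.54x2 + 0.73x3 + 2.38x4 s.t.:
  1x2 + 81x4 ≥ 82   (nickel)
  65.9x1 + 2.4x2 + 38.1x3 + 0.6x4 ≥ 53.9   (carbon)
  x1, x2, x3, x4 ≥ 0.
The minimum-cost mix takes nothing from ferromanganese, steel scrap — only pig iron, stainless scrap. Binding constraints: nickel and carbon.
So pig iron = 1.399 kg, stainless scrap = 1.012 kg.
Total cost: 0.73·1.399 + 2.38·1.012 = 3.4298.

$3.43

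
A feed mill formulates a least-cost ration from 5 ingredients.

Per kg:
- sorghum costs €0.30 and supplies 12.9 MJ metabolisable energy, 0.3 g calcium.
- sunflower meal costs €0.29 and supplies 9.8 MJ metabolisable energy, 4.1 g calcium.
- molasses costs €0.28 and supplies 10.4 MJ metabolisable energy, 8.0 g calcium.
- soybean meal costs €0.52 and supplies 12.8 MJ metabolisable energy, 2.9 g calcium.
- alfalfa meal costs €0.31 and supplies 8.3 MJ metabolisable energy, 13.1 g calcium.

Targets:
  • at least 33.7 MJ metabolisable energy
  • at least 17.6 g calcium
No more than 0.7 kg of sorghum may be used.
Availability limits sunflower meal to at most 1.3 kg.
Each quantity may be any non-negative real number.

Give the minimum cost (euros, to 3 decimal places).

€0.874

Let x1 = kg of sorghum, x2 = kg of sunflower meal, x3 = kg of molasses, x4 = kg of soybean meal, x5 = kg of alfalfa meal.
Minimize 0.3x1 + 0.29x2 + 0.28x3 + 0.52x4 + 0.31x5 subject to:
  12.9x1 + 9.8x2 + 10.4x3 + 12.8x4 + 8.3x5 ≥ 33.7   (metabolisable energy)
  0.3x1 + 4.1x2 + 8x3 + 2.9x4 + 13.1x5 ≥ 17.6   (calcium)
  x1 ≤ 0.7
  x2 ≤ 1.3
  x1, x2, x3, x4, x5 ≥ 0.
At the optimum only sorghum, molasses are positive (sunflower meal, soybean meal, alfalfa meal = 0). The metabolisable energy and the sorghum cap requirements are met with equality.
Solving gives x1 = 0.7, x3 = 2.372.
Objective = 0.3·0.7 + 0.28·2.372 = 0.87416.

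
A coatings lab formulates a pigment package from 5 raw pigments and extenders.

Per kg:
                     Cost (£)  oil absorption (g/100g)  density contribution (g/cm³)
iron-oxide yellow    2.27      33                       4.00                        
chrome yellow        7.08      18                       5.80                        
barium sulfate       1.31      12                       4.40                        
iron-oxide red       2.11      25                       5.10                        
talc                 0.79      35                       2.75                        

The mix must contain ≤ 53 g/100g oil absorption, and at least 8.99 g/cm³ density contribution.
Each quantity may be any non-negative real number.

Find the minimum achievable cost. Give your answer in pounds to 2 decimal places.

This is a linear program. Let x1 = kg of iron-oxide yellow, x2 = kg of chrome yellow, x3 = kg of barium sulfate, x4 = kg of iron-oxide red, x5 = kg of talc.
Minimise 2.27x1 + 7.08x2 + 1.31x3 + 2.11x4 + 0.79x5 with:
  33x1 + 18x2 + 12x3 + 25x4 + 35x5 ≤ 53   (oil absorption)
  4x1 + 5.8x2 + 4.4x3 + 5.1x4 + 2.75x5 ≥ 8.99   (density contribution)
  x1, x2, x3, x4, x5 ≥ 0.
The cheapest feasible vertex uses only barium sulfate, talc; iron-oxide yellow, chrome yellow, iron-oxide red are not used. Binding constraints: oil absorption and density contribution.
That vertex is x3 = 1.396, x5 = 1.036.
Hence cost = 1.31·1.396 + 0.79·1.036 = £2.6472.

£2.65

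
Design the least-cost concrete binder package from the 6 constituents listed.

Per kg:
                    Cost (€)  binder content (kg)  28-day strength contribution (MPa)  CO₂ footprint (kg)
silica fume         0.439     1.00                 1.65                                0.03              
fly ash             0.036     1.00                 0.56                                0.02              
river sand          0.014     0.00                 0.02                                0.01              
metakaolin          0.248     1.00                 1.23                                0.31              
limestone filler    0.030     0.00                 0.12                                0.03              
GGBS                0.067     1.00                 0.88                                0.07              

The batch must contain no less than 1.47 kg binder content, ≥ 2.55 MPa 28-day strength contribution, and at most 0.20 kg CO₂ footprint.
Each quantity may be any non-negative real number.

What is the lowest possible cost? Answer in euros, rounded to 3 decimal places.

€0.164

This is a linear program. Let x1 = kg of silica fume, x2 = kg of fly ash, x3 = kg of river sand, x4 = kg of metakaolin, x5 = kg of limestone filler, x6 = kg of GGBS.
Minimize 0.439x1 + 0.036x2 + 0.014x3 + 0.248x4 + 0.03x5 + 0.067x6 s.t.:
  1x1 + 1x2 + 1x4 + 1x6 ≥ 1.47   (binder content)
  1.65x1 + 0.56x2 + 0.02x3 + 1.23x4 + 0.12x5 + 0.88x6 ≥ 2.55   (28-day strength contribution)
  0.03x1 + 0.02x2 + 0.01x3 + 0.31x4 + 0.03x5 + 0.07x6 ≤ 0.2   (CO₂ footprint)
  x1, x2, x3, x4, x5, x6 ≥ 0.
At the optimum only fly ash is positive (silica fume, river sand, metakaolin, limestone filler, GGBS = 0). There the 28-day strength contribution constraint is tight.
So fly ash = 4.554 kg.
Total cost: 0.036·4.554 = 0.16394.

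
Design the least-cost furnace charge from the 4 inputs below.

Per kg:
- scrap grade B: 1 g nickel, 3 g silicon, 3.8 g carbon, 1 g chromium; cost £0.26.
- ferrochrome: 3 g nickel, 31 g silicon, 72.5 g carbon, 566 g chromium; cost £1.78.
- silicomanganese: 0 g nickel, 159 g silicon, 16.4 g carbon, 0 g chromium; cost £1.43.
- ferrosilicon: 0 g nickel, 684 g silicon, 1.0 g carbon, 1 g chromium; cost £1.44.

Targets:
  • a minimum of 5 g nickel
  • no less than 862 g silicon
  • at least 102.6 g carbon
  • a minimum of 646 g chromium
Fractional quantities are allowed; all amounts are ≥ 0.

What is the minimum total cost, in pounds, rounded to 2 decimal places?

This is a linear program. Let x1 = kg of scrap grade B, x2 = kg of ferrochrome, x3 = kg of silicomanganese, x4 = kg of ferrosilicon.
Minimise 0.26x1 + 1.78x2 + 1.43x3 + 1.44x4 with:
  1x1 + 3x2 ≥ 5   (nickel)
  3x1 + 31x2 + 159x3 + 684x4 ≥ 862   (silicon)
  3.8x1 + 72.5x2 + 16.4x3 + 1x4 ≥ 102.6   (carbon)
  1x1 + 566x2 + 1x4 ≥ 646   (chromium)
  x1, x2, x3, x4 ≥ 0.
The minimum-cost mix takes nothing from silicomanganese — only scrap grade B, ferrochrome, ferrosilicon. The nickel, silicon, carbon requirements are met with equality.
Optimal quantities: scrap grade B = 0.9539 kg, ferrochrome = 1.349 kg, ferrosilicon = 1.195 kg.
Total cost: 0.26·0.9539 + 1.78·1.349 + 1.44·1.195 = 4.3700.

£4.37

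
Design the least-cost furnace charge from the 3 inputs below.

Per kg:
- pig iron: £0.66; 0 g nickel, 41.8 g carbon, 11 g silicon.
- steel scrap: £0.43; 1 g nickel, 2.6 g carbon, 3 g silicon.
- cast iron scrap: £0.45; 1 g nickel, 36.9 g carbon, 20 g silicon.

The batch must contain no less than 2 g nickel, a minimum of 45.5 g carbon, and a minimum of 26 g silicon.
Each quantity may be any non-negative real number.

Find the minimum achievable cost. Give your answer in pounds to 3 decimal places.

£0.884

Let x1 = kg of pig iron, x2 = kg of steel scrap, x3 = kg of cast iron scrap.
min 0.66x1 + 0.43x2 + 0.45x3 with:
  1x2 + 1x3 ≥ 2   (nickel)
  41.8x1 + 2.6x2 + 36.9x3 ≥ 45.5   (carbon)
  11x1 + 3x2 + 20x3 ≥ 26   (silicon)
  x1, x2, x3 ≥ 0.
The optimal basis is {steel scrap, cast iron scrap}; pig iron drops out. Binding constraints: nickel and silicon.
That vertex is x2 = 0.82353, x3 = 1.1765.
Cost = 0.43·0.82353 + 0.45·1.1765 = 0.88354.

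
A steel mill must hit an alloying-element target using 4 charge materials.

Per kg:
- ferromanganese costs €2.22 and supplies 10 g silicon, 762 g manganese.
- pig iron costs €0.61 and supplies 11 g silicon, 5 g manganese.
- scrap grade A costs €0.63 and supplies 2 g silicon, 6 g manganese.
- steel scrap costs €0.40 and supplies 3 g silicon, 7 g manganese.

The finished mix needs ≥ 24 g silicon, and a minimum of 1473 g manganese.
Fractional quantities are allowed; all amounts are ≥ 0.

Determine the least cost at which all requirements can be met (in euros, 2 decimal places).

€4.55

Set it up as a linear program. Let x1 = kg of ferromanganese, x2 = kg of pig iron, x3 = kg of scrap grade A, x4 = kg of steel scrap.
min 2.22x1 + 0.61x2 + 0.63x3 + 0.4x4 with:
  10x1 + 11x2 + 2x3 + 3x4 ≥ 24   (silicon)
  762x1 + 5x2 + 6x3 + 7x4 ≥ 1473   (manganese)
  x1, x2, x3, x4 ≥ 0.
The optimal basis is {ferromanganese, pig iron}; scrap grade A, steel scrap drop out. There the silicon and manganese constraints are tight.
So ferromanganese = 1.93 kg, pig iron = 0.427 kg.
Cost = 2.22·1.93 + 0.61·0.427 = 4.5451.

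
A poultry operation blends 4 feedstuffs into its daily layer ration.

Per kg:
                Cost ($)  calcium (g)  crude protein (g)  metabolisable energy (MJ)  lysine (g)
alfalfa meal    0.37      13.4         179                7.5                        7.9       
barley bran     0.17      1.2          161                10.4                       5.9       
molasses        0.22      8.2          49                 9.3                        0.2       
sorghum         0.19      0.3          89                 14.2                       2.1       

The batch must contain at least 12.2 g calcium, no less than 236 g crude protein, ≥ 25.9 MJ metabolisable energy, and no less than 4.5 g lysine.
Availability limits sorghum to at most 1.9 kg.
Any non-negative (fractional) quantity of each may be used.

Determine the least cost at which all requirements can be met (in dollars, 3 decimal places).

$0.503

Treat it as an LP. Let x1 = kg of alfalfa meal, x2 = kg of barley bran, x3 = kg of molasses, x4 = kg of sorghum.
min 0.37x1 + 0.17x2 + 0.22x3 + 0.19x4 s.t.:
  13.4x1 + 1.2x2 + 8.2x3 + 0.3x4 ≥ 12.2   (calcium)
  179x1 + 161x2 + 49x3 + 89x4 ≥ 236   (crude protein)
  7.5x1 + 10.4x2 + 9.3x3 + 14.2x4 ≥ 25.9   (metabolisable energy)
  7.9x1 + 5.9x2 + 0.2x3 + 2.1x4 ≥ 4.5   (lysine)
  x4 ≤ 1.9
  x1, x2, x3, x4 ≥ 0.
The minimum-cost mix takes nothing from alfalfa meal — only barley bran, molasses, sorghum. There the calcium, crude protein, metabolisable energy constraints are tight.
That vertex is x2 = 0.8993, x3 = 1.346, x4 = 0.2839.
Total cost: 0.17·0.8993 + 0.22·1.346 + 0.19·0.2839 = 0.50294.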